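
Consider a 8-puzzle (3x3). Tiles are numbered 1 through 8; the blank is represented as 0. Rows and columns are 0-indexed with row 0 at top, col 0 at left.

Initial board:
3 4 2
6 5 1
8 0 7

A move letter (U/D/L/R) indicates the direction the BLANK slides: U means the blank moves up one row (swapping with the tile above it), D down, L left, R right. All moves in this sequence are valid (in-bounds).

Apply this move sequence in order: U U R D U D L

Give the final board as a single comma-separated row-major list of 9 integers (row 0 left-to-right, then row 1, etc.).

Answer: 3, 2, 1, 6, 0, 4, 8, 5, 7

Derivation:
After move 1 (U):
3 4 2
6 0 1
8 5 7

After move 2 (U):
3 0 2
6 4 1
8 5 7

After move 3 (R):
3 2 0
6 4 1
8 5 7

After move 4 (D):
3 2 1
6 4 0
8 5 7

After move 5 (U):
3 2 0
6 4 1
8 5 7

After move 6 (D):
3 2 1
6 4 0
8 5 7

After move 7 (L):
3 2 1
6 0 4
8 5 7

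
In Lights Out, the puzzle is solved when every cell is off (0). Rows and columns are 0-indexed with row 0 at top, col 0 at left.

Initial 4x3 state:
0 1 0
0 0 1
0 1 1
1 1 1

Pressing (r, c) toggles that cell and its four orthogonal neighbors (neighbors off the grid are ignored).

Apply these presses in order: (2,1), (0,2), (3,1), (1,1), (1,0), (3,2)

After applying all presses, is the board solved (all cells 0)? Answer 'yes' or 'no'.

Answer: no

Derivation:
After press 1 at (2,1):
0 1 0
0 1 1
1 0 0
1 0 1

After press 2 at (0,2):
0 0 1
0 1 0
1 0 0
1 0 1

After press 3 at (3,1):
0 0 1
0 1 0
1 1 0
0 1 0

After press 4 at (1,1):
0 1 1
1 0 1
1 0 0
0 1 0

After press 5 at (1,0):
1 1 1
0 1 1
0 0 0
0 1 0

After press 6 at (3,2):
1 1 1
0 1 1
0 0 1
0 0 1

Lights still on: 7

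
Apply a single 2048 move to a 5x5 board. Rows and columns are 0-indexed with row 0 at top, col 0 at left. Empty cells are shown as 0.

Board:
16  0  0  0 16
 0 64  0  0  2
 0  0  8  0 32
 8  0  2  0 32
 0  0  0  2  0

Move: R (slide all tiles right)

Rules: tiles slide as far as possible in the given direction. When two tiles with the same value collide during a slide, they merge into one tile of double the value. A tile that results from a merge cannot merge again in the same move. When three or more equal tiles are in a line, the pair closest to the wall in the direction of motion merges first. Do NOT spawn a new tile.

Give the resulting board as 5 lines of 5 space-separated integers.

Slide right:
row 0: [16, 0, 0, 0, 16] -> [0, 0, 0, 0, 32]
row 1: [0, 64, 0, 0, 2] -> [0, 0, 0, 64, 2]
row 2: [0, 0, 8, 0, 32] -> [0, 0, 0, 8, 32]
row 3: [8, 0, 2, 0, 32] -> [0, 0, 8, 2, 32]
row 4: [0, 0, 0, 2, 0] -> [0, 0, 0, 0, 2]

Answer:  0  0  0  0 32
 0  0  0 64  2
 0  0  0  8 32
 0  0  8  2 32
 0  0  0  0  2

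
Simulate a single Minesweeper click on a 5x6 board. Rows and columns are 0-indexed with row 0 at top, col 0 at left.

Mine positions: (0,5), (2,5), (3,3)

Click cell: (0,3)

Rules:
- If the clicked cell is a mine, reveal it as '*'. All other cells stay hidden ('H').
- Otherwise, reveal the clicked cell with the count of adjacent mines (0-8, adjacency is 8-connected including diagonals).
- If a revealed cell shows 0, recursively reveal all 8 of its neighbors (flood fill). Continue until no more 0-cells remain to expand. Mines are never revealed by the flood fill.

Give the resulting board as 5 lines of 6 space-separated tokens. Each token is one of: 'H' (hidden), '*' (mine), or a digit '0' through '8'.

0 0 0 0 1 H
0 0 0 0 2 H
0 0 1 1 2 H
0 0 1 H H H
0 0 1 H H H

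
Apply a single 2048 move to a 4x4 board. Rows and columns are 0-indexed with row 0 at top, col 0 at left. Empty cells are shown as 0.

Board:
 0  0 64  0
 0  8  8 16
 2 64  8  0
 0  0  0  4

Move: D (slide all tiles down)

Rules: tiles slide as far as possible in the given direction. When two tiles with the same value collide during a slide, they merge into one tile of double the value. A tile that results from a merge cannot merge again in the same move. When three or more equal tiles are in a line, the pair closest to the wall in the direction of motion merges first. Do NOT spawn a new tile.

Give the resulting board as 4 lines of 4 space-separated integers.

Answer:  0  0  0  0
 0  0  0  0
 0  8 64 16
 2 64 16  4

Derivation:
Slide down:
col 0: [0, 0, 2, 0] -> [0, 0, 0, 2]
col 1: [0, 8, 64, 0] -> [0, 0, 8, 64]
col 2: [64, 8, 8, 0] -> [0, 0, 64, 16]
col 3: [0, 16, 0, 4] -> [0, 0, 16, 4]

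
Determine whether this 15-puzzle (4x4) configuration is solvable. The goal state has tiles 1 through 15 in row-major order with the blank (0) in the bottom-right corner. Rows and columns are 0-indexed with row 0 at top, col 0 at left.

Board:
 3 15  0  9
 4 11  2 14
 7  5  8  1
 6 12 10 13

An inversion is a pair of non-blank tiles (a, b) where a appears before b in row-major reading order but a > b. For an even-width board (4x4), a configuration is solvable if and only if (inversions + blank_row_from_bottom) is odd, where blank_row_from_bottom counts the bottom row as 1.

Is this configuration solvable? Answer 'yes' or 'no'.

Answer: yes

Derivation:
Inversions: 47
Blank is in row 0 (0-indexed from top), which is row 4 counting from the bottom (bottom = 1).
47 + 4 = 51, which is odd, so the puzzle is solvable.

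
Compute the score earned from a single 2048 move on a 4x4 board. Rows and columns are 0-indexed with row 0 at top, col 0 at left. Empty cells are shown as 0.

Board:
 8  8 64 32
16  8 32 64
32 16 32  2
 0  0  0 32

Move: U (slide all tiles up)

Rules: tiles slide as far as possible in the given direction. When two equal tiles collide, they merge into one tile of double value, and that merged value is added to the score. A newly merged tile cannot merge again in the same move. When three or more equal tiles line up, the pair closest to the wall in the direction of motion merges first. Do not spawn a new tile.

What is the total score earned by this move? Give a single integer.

Slide up:
col 0: [8, 16, 32, 0] -> [8, 16, 32, 0]  score +0 (running 0)
col 1: [8, 8, 16, 0] -> [16, 16, 0, 0]  score +16 (running 16)
col 2: [64, 32, 32, 0] -> [64, 64, 0, 0]  score +64 (running 80)
col 3: [32, 64, 2, 32] -> [32, 64, 2, 32]  score +0 (running 80)
Board after move:
 8 16 64 32
16 16 64 64
32  0  0  2
 0  0  0 32

Answer: 80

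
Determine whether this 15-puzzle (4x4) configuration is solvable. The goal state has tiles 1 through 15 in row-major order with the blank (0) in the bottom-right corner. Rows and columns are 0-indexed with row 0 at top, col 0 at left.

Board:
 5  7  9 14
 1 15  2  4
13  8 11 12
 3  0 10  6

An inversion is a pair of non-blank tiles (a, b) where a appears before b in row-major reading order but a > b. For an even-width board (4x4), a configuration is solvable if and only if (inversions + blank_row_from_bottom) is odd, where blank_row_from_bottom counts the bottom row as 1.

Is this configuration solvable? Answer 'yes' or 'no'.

Answer: yes

Derivation:
Inversions: 50
Blank is in row 3 (0-indexed from top), which is row 1 counting from the bottom (bottom = 1).
50 + 1 = 51, which is odd, so the puzzle is solvable.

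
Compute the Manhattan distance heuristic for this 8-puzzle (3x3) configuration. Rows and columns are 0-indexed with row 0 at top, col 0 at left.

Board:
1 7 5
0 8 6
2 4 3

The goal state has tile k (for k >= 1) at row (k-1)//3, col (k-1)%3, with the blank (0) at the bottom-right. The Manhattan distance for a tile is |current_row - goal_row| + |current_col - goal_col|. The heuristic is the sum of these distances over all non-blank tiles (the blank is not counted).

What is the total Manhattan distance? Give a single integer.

Answer: 13

Derivation:
Tile 1: at (0,0), goal (0,0), distance |0-0|+|0-0| = 0
Tile 7: at (0,1), goal (2,0), distance |0-2|+|1-0| = 3
Tile 5: at (0,2), goal (1,1), distance |0-1|+|2-1| = 2
Tile 8: at (1,1), goal (2,1), distance |1-2|+|1-1| = 1
Tile 6: at (1,2), goal (1,2), distance |1-1|+|2-2| = 0
Tile 2: at (2,0), goal (0,1), distance |2-0|+|0-1| = 3
Tile 4: at (2,1), goal (1,0), distance |2-1|+|1-0| = 2
Tile 3: at (2,2), goal (0,2), distance |2-0|+|2-2| = 2
Sum: 0 + 3 + 2 + 1 + 0 + 3 + 2 + 2 = 13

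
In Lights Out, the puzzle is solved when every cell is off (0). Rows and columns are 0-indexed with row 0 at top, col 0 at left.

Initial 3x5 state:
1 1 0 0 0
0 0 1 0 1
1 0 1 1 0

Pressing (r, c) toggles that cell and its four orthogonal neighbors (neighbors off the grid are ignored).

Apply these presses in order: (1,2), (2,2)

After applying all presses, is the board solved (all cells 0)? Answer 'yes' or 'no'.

After press 1 at (1,2):
1 1 1 0 0
0 1 0 1 1
1 0 0 1 0

After press 2 at (2,2):
1 1 1 0 0
0 1 1 1 1
1 1 1 0 0

Lights still on: 10

Answer: no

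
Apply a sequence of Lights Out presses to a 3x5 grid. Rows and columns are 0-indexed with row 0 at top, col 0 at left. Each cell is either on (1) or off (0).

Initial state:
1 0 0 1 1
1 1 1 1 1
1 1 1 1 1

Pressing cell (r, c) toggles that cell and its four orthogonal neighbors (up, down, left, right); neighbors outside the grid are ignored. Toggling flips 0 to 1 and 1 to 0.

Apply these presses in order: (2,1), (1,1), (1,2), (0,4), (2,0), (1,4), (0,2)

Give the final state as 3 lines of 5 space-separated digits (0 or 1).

Answer: 1 0 0 1 1
1 0 0 1 1
1 0 1 1 0

Derivation:
After press 1 at (2,1):
1 0 0 1 1
1 0 1 1 1
0 0 0 1 1

After press 2 at (1,1):
1 1 0 1 1
0 1 0 1 1
0 1 0 1 1

After press 3 at (1,2):
1 1 1 1 1
0 0 1 0 1
0 1 1 1 1

After press 4 at (0,4):
1 1 1 0 0
0 0 1 0 0
0 1 1 1 1

After press 5 at (2,0):
1 1 1 0 0
1 0 1 0 0
1 0 1 1 1

After press 6 at (1,4):
1 1 1 0 1
1 0 1 1 1
1 0 1 1 0

After press 7 at (0,2):
1 0 0 1 1
1 0 0 1 1
1 0 1 1 0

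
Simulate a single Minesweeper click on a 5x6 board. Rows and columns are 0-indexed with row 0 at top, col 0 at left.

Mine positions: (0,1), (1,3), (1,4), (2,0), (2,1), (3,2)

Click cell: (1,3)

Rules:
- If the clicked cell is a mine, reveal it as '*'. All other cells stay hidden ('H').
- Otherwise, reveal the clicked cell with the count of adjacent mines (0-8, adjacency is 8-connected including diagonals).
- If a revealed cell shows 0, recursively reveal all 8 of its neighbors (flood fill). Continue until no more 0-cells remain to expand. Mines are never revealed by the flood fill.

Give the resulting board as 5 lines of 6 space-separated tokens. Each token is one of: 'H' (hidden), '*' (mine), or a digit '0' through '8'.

H H H H H H
H H H * H H
H H H H H H
H H H H H H
H H H H H H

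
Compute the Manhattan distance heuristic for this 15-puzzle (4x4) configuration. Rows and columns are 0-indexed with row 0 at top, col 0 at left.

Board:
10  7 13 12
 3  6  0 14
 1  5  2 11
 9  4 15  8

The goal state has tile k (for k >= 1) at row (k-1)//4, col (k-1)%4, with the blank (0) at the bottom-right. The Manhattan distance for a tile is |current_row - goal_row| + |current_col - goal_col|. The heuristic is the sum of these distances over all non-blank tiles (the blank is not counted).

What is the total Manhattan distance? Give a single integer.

Answer: 35

Derivation:
Tile 10: at (0,0), goal (2,1), distance |0-2|+|0-1| = 3
Tile 7: at (0,1), goal (1,2), distance |0-1|+|1-2| = 2
Tile 13: at (0,2), goal (3,0), distance |0-3|+|2-0| = 5
Tile 12: at (0,3), goal (2,3), distance |0-2|+|3-3| = 2
Tile 3: at (1,0), goal (0,2), distance |1-0|+|0-2| = 3
Tile 6: at (1,1), goal (1,1), distance |1-1|+|1-1| = 0
Tile 14: at (1,3), goal (3,1), distance |1-3|+|3-1| = 4
Tile 1: at (2,0), goal (0,0), distance |2-0|+|0-0| = 2
Tile 5: at (2,1), goal (1,0), distance |2-1|+|1-0| = 2
Tile 2: at (2,2), goal (0,1), distance |2-0|+|2-1| = 3
Tile 11: at (2,3), goal (2,2), distance |2-2|+|3-2| = 1
Tile 9: at (3,0), goal (2,0), distance |3-2|+|0-0| = 1
Tile 4: at (3,1), goal (0,3), distance |3-0|+|1-3| = 5
Tile 15: at (3,2), goal (3,2), distance |3-3|+|2-2| = 0
Tile 8: at (3,3), goal (1,3), distance |3-1|+|3-3| = 2
Sum: 3 + 2 + 5 + 2 + 3 + 0 + 4 + 2 + 2 + 3 + 1 + 1 + 5 + 0 + 2 = 35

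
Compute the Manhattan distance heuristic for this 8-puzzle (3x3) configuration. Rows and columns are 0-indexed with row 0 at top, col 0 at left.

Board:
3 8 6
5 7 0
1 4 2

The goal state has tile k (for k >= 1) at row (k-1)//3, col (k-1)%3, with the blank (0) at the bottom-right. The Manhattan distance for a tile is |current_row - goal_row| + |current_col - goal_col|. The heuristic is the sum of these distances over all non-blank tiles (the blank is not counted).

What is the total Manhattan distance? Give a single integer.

Tile 3: at (0,0), goal (0,2), distance |0-0|+|0-2| = 2
Tile 8: at (0,1), goal (2,1), distance |0-2|+|1-1| = 2
Tile 6: at (0,2), goal (1,2), distance |0-1|+|2-2| = 1
Tile 5: at (1,0), goal (1,1), distance |1-1|+|0-1| = 1
Tile 7: at (1,1), goal (2,0), distance |1-2|+|1-0| = 2
Tile 1: at (2,0), goal (0,0), distance |2-0|+|0-0| = 2
Tile 4: at (2,1), goal (1,0), distance |2-1|+|1-0| = 2
Tile 2: at (2,2), goal (0,1), distance |2-0|+|2-1| = 3
Sum: 2 + 2 + 1 + 1 + 2 + 2 + 2 + 3 = 15

Answer: 15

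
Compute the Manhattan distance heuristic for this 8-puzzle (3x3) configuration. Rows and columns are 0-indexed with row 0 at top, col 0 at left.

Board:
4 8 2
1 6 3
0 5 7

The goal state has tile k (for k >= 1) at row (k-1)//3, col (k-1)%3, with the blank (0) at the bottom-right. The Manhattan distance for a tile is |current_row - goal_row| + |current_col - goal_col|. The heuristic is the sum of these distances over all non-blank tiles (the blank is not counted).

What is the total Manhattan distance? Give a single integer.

Answer: 10

Derivation:
Tile 4: at (0,0), goal (1,0), distance |0-1|+|0-0| = 1
Tile 8: at (0,1), goal (2,1), distance |0-2|+|1-1| = 2
Tile 2: at (0,2), goal (0,1), distance |0-0|+|2-1| = 1
Tile 1: at (1,0), goal (0,0), distance |1-0|+|0-0| = 1
Tile 6: at (1,1), goal (1,2), distance |1-1|+|1-2| = 1
Tile 3: at (1,2), goal (0,2), distance |1-0|+|2-2| = 1
Tile 5: at (2,1), goal (1,1), distance |2-1|+|1-1| = 1
Tile 7: at (2,2), goal (2,0), distance |2-2|+|2-0| = 2
Sum: 1 + 2 + 1 + 1 + 1 + 1 + 1 + 2 = 10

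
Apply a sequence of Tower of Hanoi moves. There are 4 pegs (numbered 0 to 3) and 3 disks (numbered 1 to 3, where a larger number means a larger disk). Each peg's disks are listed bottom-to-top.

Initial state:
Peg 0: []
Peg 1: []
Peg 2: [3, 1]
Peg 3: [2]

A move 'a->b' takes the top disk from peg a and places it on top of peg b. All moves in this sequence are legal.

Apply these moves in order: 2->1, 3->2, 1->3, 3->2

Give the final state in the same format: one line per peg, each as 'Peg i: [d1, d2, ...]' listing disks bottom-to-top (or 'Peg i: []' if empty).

Answer: Peg 0: []
Peg 1: []
Peg 2: [3, 2, 1]
Peg 3: []

Derivation:
After move 1 (2->1):
Peg 0: []
Peg 1: [1]
Peg 2: [3]
Peg 3: [2]

After move 2 (3->2):
Peg 0: []
Peg 1: [1]
Peg 2: [3, 2]
Peg 3: []

After move 3 (1->3):
Peg 0: []
Peg 1: []
Peg 2: [3, 2]
Peg 3: [1]

After move 4 (3->2):
Peg 0: []
Peg 1: []
Peg 2: [3, 2, 1]
Peg 3: []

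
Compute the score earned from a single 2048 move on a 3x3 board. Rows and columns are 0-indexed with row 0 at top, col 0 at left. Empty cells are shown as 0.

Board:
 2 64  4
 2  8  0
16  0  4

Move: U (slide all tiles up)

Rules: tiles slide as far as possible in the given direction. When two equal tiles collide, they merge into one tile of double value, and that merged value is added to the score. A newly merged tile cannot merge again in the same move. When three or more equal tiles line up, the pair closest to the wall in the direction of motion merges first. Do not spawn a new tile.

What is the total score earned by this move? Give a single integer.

Slide up:
col 0: [2, 2, 16] -> [4, 16, 0]  score +4 (running 4)
col 1: [64, 8, 0] -> [64, 8, 0]  score +0 (running 4)
col 2: [4, 0, 4] -> [8, 0, 0]  score +8 (running 12)
Board after move:
 4 64  8
16  8  0
 0  0  0

Answer: 12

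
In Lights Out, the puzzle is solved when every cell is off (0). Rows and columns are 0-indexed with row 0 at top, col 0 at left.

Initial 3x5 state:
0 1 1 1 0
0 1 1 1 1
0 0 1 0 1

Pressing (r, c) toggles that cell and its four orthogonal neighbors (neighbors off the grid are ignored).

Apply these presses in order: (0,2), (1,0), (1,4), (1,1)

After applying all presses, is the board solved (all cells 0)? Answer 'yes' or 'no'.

After press 1 at (0,2):
0 0 0 0 0
0 1 0 1 1
0 0 1 0 1

After press 2 at (1,0):
1 0 0 0 0
1 0 0 1 1
1 0 1 0 1

After press 3 at (1,4):
1 0 0 0 1
1 0 0 0 0
1 0 1 0 0

After press 4 at (1,1):
1 1 0 0 1
0 1 1 0 0
1 1 1 0 0

Lights still on: 8

Answer: no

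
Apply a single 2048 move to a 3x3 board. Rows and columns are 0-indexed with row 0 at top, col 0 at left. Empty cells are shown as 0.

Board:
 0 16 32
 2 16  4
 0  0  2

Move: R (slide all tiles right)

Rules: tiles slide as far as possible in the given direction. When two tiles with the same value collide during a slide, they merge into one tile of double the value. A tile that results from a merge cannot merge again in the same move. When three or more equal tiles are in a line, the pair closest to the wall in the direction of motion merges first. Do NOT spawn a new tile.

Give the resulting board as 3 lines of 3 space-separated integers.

Slide right:
row 0: [0, 16, 32] -> [0, 16, 32]
row 1: [2, 16, 4] -> [2, 16, 4]
row 2: [0, 0, 2] -> [0, 0, 2]

Answer:  0 16 32
 2 16  4
 0  0  2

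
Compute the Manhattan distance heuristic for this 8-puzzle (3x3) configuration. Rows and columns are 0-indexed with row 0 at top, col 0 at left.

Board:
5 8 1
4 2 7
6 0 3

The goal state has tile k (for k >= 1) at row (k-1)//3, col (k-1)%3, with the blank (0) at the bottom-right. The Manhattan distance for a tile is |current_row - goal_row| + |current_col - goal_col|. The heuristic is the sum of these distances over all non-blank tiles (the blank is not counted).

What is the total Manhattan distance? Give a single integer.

Tile 5: (0,0)->(1,1) = 2
Tile 8: (0,1)->(2,1) = 2
Tile 1: (0,2)->(0,0) = 2
Tile 4: (1,0)->(1,0) = 0
Tile 2: (1,1)->(0,1) = 1
Tile 7: (1,2)->(2,0) = 3
Tile 6: (2,0)->(1,2) = 3
Tile 3: (2,2)->(0,2) = 2
Sum: 2 + 2 + 2 + 0 + 1 + 3 + 3 + 2 = 15

Answer: 15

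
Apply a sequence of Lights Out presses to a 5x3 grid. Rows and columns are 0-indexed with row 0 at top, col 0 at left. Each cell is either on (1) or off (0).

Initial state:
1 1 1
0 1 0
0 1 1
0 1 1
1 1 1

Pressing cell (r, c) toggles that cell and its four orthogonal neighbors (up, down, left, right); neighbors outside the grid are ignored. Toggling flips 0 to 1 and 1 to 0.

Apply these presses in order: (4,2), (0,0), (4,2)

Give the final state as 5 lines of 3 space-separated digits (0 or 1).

Answer: 0 0 1
1 1 0
0 1 1
0 1 1
1 1 1

Derivation:
After press 1 at (4,2):
1 1 1
0 1 0
0 1 1
0 1 0
1 0 0

After press 2 at (0,0):
0 0 1
1 1 0
0 1 1
0 1 0
1 0 0

After press 3 at (4,2):
0 0 1
1 1 0
0 1 1
0 1 1
1 1 1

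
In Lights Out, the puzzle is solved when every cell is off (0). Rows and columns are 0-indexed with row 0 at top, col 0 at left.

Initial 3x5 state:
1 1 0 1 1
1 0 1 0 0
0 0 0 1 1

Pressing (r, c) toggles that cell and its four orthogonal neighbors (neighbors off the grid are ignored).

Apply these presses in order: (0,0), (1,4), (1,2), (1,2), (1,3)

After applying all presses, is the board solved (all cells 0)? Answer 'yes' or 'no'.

Answer: yes

Derivation:
After press 1 at (0,0):
0 0 0 1 1
0 0 1 0 0
0 0 0 1 1

After press 2 at (1,4):
0 0 0 1 0
0 0 1 1 1
0 0 0 1 0

After press 3 at (1,2):
0 0 1 1 0
0 1 0 0 1
0 0 1 1 0

After press 4 at (1,2):
0 0 0 1 0
0 0 1 1 1
0 0 0 1 0

After press 5 at (1,3):
0 0 0 0 0
0 0 0 0 0
0 0 0 0 0

Lights still on: 0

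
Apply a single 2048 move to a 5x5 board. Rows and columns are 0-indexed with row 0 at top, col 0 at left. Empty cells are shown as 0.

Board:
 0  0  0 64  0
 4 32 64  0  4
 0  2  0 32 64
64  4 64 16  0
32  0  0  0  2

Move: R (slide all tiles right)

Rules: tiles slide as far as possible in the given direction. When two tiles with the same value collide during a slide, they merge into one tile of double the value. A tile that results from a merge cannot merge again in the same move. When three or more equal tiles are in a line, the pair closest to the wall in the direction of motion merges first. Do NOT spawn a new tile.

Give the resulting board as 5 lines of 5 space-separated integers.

Slide right:
row 0: [0, 0, 0, 64, 0] -> [0, 0, 0, 0, 64]
row 1: [4, 32, 64, 0, 4] -> [0, 4, 32, 64, 4]
row 2: [0, 2, 0, 32, 64] -> [0, 0, 2, 32, 64]
row 3: [64, 4, 64, 16, 0] -> [0, 64, 4, 64, 16]
row 4: [32, 0, 0, 0, 2] -> [0, 0, 0, 32, 2]

Answer:  0  0  0  0 64
 0  4 32 64  4
 0  0  2 32 64
 0 64  4 64 16
 0  0  0 32  2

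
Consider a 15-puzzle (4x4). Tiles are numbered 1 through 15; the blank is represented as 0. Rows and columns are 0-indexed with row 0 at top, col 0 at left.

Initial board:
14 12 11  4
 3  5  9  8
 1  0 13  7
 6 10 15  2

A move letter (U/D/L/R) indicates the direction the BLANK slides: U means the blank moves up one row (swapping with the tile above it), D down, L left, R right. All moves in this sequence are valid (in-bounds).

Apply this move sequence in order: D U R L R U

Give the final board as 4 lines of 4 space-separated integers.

Answer: 14 12 11  4
 3  5  0  8
 1 13  9  7
 6 10 15  2

Derivation:
After move 1 (D):
14 12 11  4
 3  5  9  8
 1 10 13  7
 6  0 15  2

After move 2 (U):
14 12 11  4
 3  5  9  8
 1  0 13  7
 6 10 15  2

After move 3 (R):
14 12 11  4
 3  5  9  8
 1 13  0  7
 6 10 15  2

After move 4 (L):
14 12 11  4
 3  5  9  8
 1  0 13  7
 6 10 15  2

After move 5 (R):
14 12 11  4
 3  5  9  8
 1 13  0  7
 6 10 15  2

After move 6 (U):
14 12 11  4
 3  5  0  8
 1 13  9  7
 6 10 15  2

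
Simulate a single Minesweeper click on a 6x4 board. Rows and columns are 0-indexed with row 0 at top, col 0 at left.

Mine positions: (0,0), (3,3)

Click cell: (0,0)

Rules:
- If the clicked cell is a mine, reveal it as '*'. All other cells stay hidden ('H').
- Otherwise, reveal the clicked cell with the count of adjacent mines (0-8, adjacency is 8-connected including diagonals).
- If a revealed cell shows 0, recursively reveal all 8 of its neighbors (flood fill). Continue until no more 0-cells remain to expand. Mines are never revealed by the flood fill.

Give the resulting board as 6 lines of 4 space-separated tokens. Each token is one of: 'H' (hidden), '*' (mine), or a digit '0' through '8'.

* H H H
H H H H
H H H H
H H H H
H H H H
H H H H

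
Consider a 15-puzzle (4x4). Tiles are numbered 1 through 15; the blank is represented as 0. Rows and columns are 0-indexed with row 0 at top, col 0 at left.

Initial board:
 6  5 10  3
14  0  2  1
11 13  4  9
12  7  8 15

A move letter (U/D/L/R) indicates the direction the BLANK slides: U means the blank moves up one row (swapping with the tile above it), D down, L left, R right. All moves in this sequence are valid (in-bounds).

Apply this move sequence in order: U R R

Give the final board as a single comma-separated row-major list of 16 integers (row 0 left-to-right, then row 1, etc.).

After move 1 (U):
 6  0 10  3
14  5  2  1
11 13  4  9
12  7  8 15

After move 2 (R):
 6 10  0  3
14  5  2  1
11 13  4  9
12  7  8 15

After move 3 (R):
 6 10  3  0
14  5  2  1
11 13  4  9
12  7  8 15

Answer: 6, 10, 3, 0, 14, 5, 2, 1, 11, 13, 4, 9, 12, 7, 8, 15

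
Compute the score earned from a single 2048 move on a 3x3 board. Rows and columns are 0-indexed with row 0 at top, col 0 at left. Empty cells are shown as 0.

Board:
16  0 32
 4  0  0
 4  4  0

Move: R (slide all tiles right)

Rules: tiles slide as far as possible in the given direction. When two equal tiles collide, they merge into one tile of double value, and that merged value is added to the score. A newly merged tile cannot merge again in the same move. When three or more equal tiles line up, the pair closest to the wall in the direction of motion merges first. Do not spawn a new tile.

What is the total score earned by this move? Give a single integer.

Slide right:
row 0: [16, 0, 32] -> [0, 16, 32]  score +0 (running 0)
row 1: [4, 0, 0] -> [0, 0, 4]  score +0 (running 0)
row 2: [4, 4, 0] -> [0, 0, 8]  score +8 (running 8)
Board after move:
 0 16 32
 0  0  4
 0  0  8

Answer: 8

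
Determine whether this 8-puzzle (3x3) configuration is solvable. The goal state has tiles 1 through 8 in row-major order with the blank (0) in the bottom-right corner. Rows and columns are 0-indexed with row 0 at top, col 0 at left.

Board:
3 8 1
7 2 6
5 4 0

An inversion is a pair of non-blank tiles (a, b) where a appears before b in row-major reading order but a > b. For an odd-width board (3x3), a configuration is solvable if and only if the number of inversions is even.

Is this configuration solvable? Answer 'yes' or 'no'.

Answer: no

Derivation:
Inversions (pairs i<j in row-major order where tile[i] > tile[j] > 0): 15
15 is odd, so the puzzle is not solvable.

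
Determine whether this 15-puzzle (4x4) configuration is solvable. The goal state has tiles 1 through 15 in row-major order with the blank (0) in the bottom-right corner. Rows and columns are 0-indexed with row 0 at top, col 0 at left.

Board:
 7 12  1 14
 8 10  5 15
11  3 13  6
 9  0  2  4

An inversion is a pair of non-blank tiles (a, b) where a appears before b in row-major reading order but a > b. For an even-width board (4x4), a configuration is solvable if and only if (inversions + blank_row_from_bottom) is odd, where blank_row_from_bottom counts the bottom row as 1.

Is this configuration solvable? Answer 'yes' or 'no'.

Answer: no

Derivation:
Inversions: 61
Blank is in row 3 (0-indexed from top), which is row 1 counting from the bottom (bottom = 1).
61 + 1 = 62, which is even, so the puzzle is not solvable.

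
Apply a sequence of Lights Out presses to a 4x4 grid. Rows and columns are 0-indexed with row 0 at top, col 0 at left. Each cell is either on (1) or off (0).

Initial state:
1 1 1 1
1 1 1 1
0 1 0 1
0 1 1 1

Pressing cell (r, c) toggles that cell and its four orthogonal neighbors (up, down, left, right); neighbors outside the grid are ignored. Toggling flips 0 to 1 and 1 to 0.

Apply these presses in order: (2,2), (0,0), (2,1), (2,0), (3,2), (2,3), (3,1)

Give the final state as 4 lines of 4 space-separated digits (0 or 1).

Answer: 0 0 1 1
1 0 0 0
0 1 0 1
0 0 0 1

Derivation:
After press 1 at (2,2):
1 1 1 1
1 1 0 1
0 0 1 0
0 1 0 1

After press 2 at (0,0):
0 0 1 1
0 1 0 1
0 0 1 0
0 1 0 1

After press 3 at (2,1):
0 0 1 1
0 0 0 1
1 1 0 0
0 0 0 1

After press 4 at (2,0):
0 0 1 1
1 0 0 1
0 0 0 0
1 0 0 1

After press 5 at (3,2):
0 0 1 1
1 0 0 1
0 0 1 0
1 1 1 0

After press 6 at (2,3):
0 0 1 1
1 0 0 0
0 0 0 1
1 1 1 1

After press 7 at (3,1):
0 0 1 1
1 0 0 0
0 1 0 1
0 0 0 1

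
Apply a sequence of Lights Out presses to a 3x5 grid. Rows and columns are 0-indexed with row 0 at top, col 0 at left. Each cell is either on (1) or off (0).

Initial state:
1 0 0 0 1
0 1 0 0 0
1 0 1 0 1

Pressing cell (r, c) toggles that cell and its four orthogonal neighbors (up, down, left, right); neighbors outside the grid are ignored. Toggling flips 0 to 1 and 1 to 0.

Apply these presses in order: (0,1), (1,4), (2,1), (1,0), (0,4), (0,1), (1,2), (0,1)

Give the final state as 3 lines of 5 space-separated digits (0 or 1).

Answer: 1 1 0 1 1
1 1 1 0 0
1 1 1 0 0

Derivation:
After press 1 at (0,1):
0 1 1 0 1
0 0 0 0 0
1 0 1 0 1

After press 2 at (1,4):
0 1 1 0 0
0 0 0 1 1
1 0 1 0 0

After press 3 at (2,1):
0 1 1 0 0
0 1 0 1 1
0 1 0 0 0

After press 4 at (1,0):
1 1 1 0 0
1 0 0 1 1
1 1 0 0 0

After press 5 at (0,4):
1 1 1 1 1
1 0 0 1 0
1 1 0 0 0

After press 6 at (0,1):
0 0 0 1 1
1 1 0 1 0
1 1 0 0 0

After press 7 at (1,2):
0 0 1 1 1
1 0 1 0 0
1 1 1 0 0

After press 8 at (0,1):
1 1 0 1 1
1 1 1 0 0
1 1 1 0 0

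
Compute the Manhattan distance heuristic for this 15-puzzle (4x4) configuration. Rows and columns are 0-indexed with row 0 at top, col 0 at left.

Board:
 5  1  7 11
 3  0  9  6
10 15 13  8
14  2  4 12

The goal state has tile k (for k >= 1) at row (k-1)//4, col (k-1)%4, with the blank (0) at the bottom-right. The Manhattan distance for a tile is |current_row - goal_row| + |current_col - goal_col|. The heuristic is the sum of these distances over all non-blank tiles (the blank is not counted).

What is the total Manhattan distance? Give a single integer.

Tile 5: (0,0)->(1,0) = 1
Tile 1: (0,1)->(0,0) = 1
Tile 7: (0,2)->(1,2) = 1
Tile 11: (0,3)->(2,2) = 3
Tile 3: (1,0)->(0,2) = 3
Tile 9: (1,2)->(2,0) = 3
Tile 6: (1,3)->(1,1) = 2
Tile 10: (2,0)->(2,1) = 1
Tile 15: (2,1)->(3,2) = 2
Tile 13: (2,2)->(3,0) = 3
Tile 8: (2,3)->(1,3) = 1
Tile 14: (3,0)->(3,1) = 1
Tile 2: (3,1)->(0,1) = 3
Tile 4: (3,2)->(0,3) = 4
Tile 12: (3,3)->(2,3) = 1
Sum: 1 + 1 + 1 + 3 + 3 + 3 + 2 + 1 + 2 + 3 + 1 + 1 + 3 + 4 + 1 = 30

Answer: 30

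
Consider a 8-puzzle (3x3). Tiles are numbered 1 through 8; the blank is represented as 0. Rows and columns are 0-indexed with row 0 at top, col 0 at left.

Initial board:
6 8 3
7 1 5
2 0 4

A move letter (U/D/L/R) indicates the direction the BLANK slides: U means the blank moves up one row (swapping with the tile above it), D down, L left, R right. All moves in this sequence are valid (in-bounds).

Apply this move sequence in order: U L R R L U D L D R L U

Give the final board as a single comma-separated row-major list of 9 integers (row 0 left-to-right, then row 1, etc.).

After move 1 (U):
6 8 3
7 0 5
2 1 4

After move 2 (L):
6 8 3
0 7 5
2 1 4

After move 3 (R):
6 8 3
7 0 5
2 1 4

After move 4 (R):
6 8 3
7 5 0
2 1 4

After move 5 (L):
6 8 3
7 0 5
2 1 4

After move 6 (U):
6 0 3
7 8 5
2 1 4

After move 7 (D):
6 8 3
7 0 5
2 1 4

After move 8 (L):
6 8 3
0 7 5
2 1 4

After move 9 (D):
6 8 3
2 7 5
0 1 4

After move 10 (R):
6 8 3
2 7 5
1 0 4

After move 11 (L):
6 8 3
2 7 5
0 1 4

After move 12 (U):
6 8 3
0 7 5
2 1 4

Answer: 6, 8, 3, 0, 7, 5, 2, 1, 4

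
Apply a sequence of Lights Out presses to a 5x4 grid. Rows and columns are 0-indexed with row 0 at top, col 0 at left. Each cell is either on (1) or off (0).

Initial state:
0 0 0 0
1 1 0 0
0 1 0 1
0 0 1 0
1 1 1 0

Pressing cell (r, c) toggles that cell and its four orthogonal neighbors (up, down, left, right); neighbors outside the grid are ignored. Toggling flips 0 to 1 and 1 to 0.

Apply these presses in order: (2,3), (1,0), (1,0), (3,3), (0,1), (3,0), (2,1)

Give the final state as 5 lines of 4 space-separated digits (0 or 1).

Answer: 1 1 1 0
1 1 0 1
0 0 0 1
1 0 0 0
0 1 1 1

Derivation:
After press 1 at (2,3):
0 0 0 0
1 1 0 1
0 1 1 0
0 0 1 1
1 1 1 0

After press 2 at (1,0):
1 0 0 0
0 0 0 1
1 1 1 0
0 0 1 1
1 1 1 0

After press 3 at (1,0):
0 0 0 0
1 1 0 1
0 1 1 0
0 0 1 1
1 1 1 0

After press 4 at (3,3):
0 0 0 0
1 1 0 1
0 1 1 1
0 0 0 0
1 1 1 1

After press 5 at (0,1):
1 1 1 0
1 0 0 1
0 1 1 1
0 0 0 0
1 1 1 1

After press 6 at (3,0):
1 1 1 0
1 0 0 1
1 1 1 1
1 1 0 0
0 1 1 1

After press 7 at (2,1):
1 1 1 0
1 1 0 1
0 0 0 1
1 0 0 0
0 1 1 1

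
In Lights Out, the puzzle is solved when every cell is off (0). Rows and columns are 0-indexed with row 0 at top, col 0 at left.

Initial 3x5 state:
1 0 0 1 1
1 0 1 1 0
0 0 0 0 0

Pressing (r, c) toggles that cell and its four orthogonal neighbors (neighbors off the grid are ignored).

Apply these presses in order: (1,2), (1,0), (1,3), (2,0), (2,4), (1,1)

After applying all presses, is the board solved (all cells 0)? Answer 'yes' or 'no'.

After press 1 at (1,2):
1 0 1 1 1
1 1 0 0 0
0 0 1 0 0

After press 2 at (1,0):
0 0 1 1 1
0 0 0 0 0
1 0 1 0 0

After press 3 at (1,3):
0 0 1 0 1
0 0 1 1 1
1 0 1 1 0

After press 4 at (2,0):
0 0 1 0 1
1 0 1 1 1
0 1 1 1 0

After press 5 at (2,4):
0 0 1 0 1
1 0 1 1 0
0 1 1 0 1

After press 6 at (1,1):
0 1 1 0 1
0 1 0 1 0
0 0 1 0 1

Lights still on: 7

Answer: no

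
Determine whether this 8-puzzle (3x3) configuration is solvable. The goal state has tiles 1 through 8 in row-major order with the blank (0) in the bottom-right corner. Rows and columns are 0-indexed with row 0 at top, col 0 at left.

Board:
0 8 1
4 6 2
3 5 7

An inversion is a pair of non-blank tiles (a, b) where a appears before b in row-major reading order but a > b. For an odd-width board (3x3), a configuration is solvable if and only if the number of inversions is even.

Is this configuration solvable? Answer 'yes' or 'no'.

Answer: yes

Derivation:
Inversions (pairs i<j in row-major order where tile[i] > tile[j] > 0): 12
12 is even, so the puzzle is solvable.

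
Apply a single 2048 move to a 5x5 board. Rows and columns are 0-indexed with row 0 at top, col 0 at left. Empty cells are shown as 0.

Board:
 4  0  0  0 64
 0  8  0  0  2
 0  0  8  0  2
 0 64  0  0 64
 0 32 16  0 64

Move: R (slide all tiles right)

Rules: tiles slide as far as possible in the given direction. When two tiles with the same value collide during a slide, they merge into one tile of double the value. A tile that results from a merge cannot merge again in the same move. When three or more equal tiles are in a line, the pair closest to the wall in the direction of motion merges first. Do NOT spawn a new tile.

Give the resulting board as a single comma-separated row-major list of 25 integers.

Answer: 0, 0, 0, 4, 64, 0, 0, 0, 8, 2, 0, 0, 0, 8, 2, 0, 0, 0, 0, 128, 0, 0, 32, 16, 64

Derivation:
Slide right:
row 0: [4, 0, 0, 0, 64] -> [0, 0, 0, 4, 64]
row 1: [0, 8, 0, 0, 2] -> [0, 0, 0, 8, 2]
row 2: [0, 0, 8, 0, 2] -> [0, 0, 0, 8, 2]
row 3: [0, 64, 0, 0, 64] -> [0, 0, 0, 0, 128]
row 4: [0, 32, 16, 0, 64] -> [0, 0, 32, 16, 64]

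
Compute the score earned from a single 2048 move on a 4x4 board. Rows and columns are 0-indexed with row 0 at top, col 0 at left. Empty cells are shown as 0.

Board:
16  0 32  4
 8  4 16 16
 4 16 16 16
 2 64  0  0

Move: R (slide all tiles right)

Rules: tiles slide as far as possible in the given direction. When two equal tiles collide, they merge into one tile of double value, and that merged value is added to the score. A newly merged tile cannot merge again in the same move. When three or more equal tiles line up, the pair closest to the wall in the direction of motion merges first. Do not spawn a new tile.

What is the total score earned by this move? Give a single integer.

Answer: 64

Derivation:
Slide right:
row 0: [16, 0, 32, 4] -> [0, 16, 32, 4]  score +0 (running 0)
row 1: [8, 4, 16, 16] -> [0, 8, 4, 32]  score +32 (running 32)
row 2: [4, 16, 16, 16] -> [0, 4, 16, 32]  score +32 (running 64)
row 3: [2, 64, 0, 0] -> [0, 0, 2, 64]  score +0 (running 64)
Board after move:
 0 16 32  4
 0  8  4 32
 0  4 16 32
 0  0  2 64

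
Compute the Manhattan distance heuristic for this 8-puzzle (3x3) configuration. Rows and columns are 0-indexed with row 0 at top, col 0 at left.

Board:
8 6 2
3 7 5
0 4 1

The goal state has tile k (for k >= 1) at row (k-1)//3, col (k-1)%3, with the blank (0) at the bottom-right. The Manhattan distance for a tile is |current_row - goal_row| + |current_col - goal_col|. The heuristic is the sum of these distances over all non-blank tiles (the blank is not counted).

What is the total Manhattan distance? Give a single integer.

Tile 8: (0,0)->(2,1) = 3
Tile 6: (0,1)->(1,2) = 2
Tile 2: (0,2)->(0,1) = 1
Tile 3: (1,0)->(0,2) = 3
Tile 7: (1,1)->(2,0) = 2
Tile 5: (1,2)->(1,1) = 1
Tile 4: (2,1)->(1,0) = 2
Tile 1: (2,2)->(0,0) = 4
Sum: 3 + 2 + 1 + 3 + 2 + 1 + 2 + 4 = 18

Answer: 18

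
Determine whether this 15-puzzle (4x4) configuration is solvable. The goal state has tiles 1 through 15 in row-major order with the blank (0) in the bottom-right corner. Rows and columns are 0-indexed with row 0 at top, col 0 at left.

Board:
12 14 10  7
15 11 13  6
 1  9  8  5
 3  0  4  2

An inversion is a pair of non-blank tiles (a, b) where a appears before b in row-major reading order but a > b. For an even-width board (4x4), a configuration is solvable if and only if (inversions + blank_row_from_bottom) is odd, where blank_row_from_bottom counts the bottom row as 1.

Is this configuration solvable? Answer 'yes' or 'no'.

Inversions: 83
Blank is in row 3 (0-indexed from top), which is row 1 counting from the bottom (bottom = 1).
83 + 1 = 84, which is even, so the puzzle is not solvable.

Answer: no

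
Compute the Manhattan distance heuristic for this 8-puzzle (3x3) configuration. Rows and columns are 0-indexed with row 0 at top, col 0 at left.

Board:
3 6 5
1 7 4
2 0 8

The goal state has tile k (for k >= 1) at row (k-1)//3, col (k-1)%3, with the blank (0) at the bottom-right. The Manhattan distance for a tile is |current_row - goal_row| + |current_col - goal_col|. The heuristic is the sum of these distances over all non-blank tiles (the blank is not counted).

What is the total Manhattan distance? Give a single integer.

Tile 3: (0,0)->(0,2) = 2
Tile 6: (0,1)->(1,2) = 2
Tile 5: (0,2)->(1,1) = 2
Tile 1: (1,0)->(0,0) = 1
Tile 7: (1,1)->(2,0) = 2
Tile 4: (1,2)->(1,0) = 2
Tile 2: (2,0)->(0,1) = 3
Tile 8: (2,2)->(2,1) = 1
Sum: 2 + 2 + 2 + 1 + 2 + 2 + 3 + 1 = 15

Answer: 15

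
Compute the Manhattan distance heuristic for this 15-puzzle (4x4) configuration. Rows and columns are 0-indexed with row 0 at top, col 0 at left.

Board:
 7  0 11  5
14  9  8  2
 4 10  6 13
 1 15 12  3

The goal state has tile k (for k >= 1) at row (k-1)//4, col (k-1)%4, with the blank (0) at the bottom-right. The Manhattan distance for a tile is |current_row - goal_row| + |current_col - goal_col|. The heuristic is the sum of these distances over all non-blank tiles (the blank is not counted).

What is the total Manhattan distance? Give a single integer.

Answer: 39

Derivation:
Tile 7: (0,0)->(1,2) = 3
Tile 11: (0,2)->(2,2) = 2
Tile 5: (0,3)->(1,0) = 4
Tile 14: (1,0)->(3,1) = 3
Tile 9: (1,1)->(2,0) = 2
Tile 8: (1,2)->(1,3) = 1
Tile 2: (1,3)->(0,1) = 3
Tile 4: (2,0)->(0,3) = 5
Tile 10: (2,1)->(2,1) = 0
Tile 6: (2,2)->(1,1) = 2
Tile 13: (2,3)->(3,0) = 4
Tile 1: (3,0)->(0,0) = 3
Tile 15: (3,1)->(3,2) = 1
Tile 12: (3,2)->(2,3) = 2
Tile 3: (3,3)->(0,2) = 4
Sum: 3 + 2 + 4 + 3 + 2 + 1 + 3 + 5 + 0 + 2 + 4 + 3 + 1 + 2 + 4 = 39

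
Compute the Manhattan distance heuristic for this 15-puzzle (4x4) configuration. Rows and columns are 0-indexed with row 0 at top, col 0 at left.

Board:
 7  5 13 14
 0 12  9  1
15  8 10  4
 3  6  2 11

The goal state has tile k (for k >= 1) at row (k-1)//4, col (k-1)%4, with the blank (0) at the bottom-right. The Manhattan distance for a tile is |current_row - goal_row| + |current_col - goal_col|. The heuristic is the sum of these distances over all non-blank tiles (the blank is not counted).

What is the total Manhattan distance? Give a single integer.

Tile 7: at (0,0), goal (1,2), distance |0-1|+|0-2| = 3
Tile 5: at (0,1), goal (1,0), distance |0-1|+|1-0| = 2
Tile 13: at (0,2), goal (3,0), distance |0-3|+|2-0| = 5
Tile 14: at (0,3), goal (3,1), distance |0-3|+|3-1| = 5
Tile 12: at (1,1), goal (2,3), distance |1-2|+|1-3| = 3
Tile 9: at (1,2), goal (2,0), distance |1-2|+|2-0| = 3
Tile 1: at (1,3), goal (0,0), distance |1-0|+|3-0| = 4
Tile 15: at (2,0), goal (3,2), distance |2-3|+|0-2| = 3
Tile 8: at (2,1), goal (1,3), distance |2-1|+|1-3| = 3
Tile 10: at (2,2), goal (2,1), distance |2-2|+|2-1| = 1
Tile 4: at (2,3), goal (0,3), distance |2-0|+|3-3| = 2
Tile 3: at (3,0), goal (0,2), distance |3-0|+|0-2| = 5
Tile 6: at (3,1), goal (1,1), distance |3-1|+|1-1| = 2
Tile 2: at (3,2), goal (0,1), distance |3-0|+|2-1| = 4
Tile 11: at (3,3), goal (2,2), distance |3-2|+|3-2| = 2
Sum: 3 + 2 + 5 + 5 + 3 + 3 + 4 + 3 + 3 + 1 + 2 + 5 + 2 + 4 + 2 = 47

Answer: 47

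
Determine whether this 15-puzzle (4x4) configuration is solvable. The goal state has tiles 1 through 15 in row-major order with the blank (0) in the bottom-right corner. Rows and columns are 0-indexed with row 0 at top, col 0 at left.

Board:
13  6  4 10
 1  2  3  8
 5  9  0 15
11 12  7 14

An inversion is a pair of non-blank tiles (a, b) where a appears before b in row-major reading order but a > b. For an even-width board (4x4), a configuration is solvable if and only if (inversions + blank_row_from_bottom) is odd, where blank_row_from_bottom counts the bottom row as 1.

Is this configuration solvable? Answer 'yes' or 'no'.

Inversions: 36
Blank is in row 2 (0-indexed from top), which is row 2 counting from the bottom (bottom = 1).
36 + 2 = 38, which is even, so the puzzle is not solvable.

Answer: no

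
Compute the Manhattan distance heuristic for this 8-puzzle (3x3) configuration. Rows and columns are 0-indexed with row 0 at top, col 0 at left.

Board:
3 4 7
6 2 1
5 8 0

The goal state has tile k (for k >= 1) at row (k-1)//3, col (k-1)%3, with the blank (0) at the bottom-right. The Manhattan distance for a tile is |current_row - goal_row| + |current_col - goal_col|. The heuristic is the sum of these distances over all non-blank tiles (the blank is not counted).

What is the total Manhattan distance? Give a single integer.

Tile 3: (0,0)->(0,2) = 2
Tile 4: (0,1)->(1,0) = 2
Tile 7: (0,2)->(2,0) = 4
Tile 6: (1,0)->(1,2) = 2
Tile 2: (1,1)->(0,1) = 1
Tile 1: (1,2)->(0,0) = 3
Tile 5: (2,0)->(1,1) = 2
Tile 8: (2,1)->(2,1) = 0
Sum: 2 + 2 + 4 + 2 + 1 + 3 + 2 + 0 = 16

Answer: 16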